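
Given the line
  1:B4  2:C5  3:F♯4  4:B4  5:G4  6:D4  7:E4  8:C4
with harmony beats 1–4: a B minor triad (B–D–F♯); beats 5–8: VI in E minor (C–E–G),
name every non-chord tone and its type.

C5 (beat 2) — escape tone; D4 (beat 6) — appoggiatura.

The harmony at that moment is B minor triad (B, D, F♯); C5 is not a chord tone.
It is approached by step up from B4 and left by leap down to F♯4.
Step in, leap out — an escape tone.
The harmony at that moment is C major triad (C, E, G); D4 is not a chord tone.
It is approached by leap down from G4 and left by step up to E4.
Leap in, step out — an appoggiatura.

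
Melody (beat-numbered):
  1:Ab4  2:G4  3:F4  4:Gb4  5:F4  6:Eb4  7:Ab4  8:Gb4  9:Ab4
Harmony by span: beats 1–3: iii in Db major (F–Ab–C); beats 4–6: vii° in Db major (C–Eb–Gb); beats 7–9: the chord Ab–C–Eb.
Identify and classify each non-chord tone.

G4 (beat 2) — passing tone; F4 (beat 5) — passing tone; Gb4 (beat 8) — neighbor tone.

The harmony at that moment is F minor triad (F, Ab, C); G4 is not a chord tone.
It is approached by step down from Ab4 and left by step down to F4.
Step in, step out in the same direction — a passing tone.
The harmony at that moment is C diminished triad (C, Eb, Gb); F4 is not a chord tone.
It is approached by step down from Gb4 and left by step down to Eb4.
Step in, step out in the same direction — a passing tone.
The harmony at that moment is Ab major triad (Ab, C, Eb); Gb4 is not a chord tone.
It is approached by step down from Ab4 and left by step up to Ab4.
Step away and step back to the same note — a neighbor tone (lower neighbor).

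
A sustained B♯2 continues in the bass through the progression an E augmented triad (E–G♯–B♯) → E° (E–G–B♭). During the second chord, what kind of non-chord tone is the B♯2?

The harmony at that moment is E diminished triad (E, G, B♭); B♯2 is not a chord tone.
It is held over (the same pitch as the preceding B♯2) and then sustained as the same pitch into the next harmony.
Sustained through a change of harmony — a pedal tone.

Pedal tone (pedal point).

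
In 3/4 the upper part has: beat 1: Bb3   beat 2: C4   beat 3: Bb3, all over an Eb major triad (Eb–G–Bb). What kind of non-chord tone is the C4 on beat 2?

Upper neighbor tone.

The harmony at that moment is Eb major triad (Eb, G, Bb); C4 is not a chord tone.
It is approached by step up from Bb3 and left by step down to Bb3.
Step away and step back to the same note — a neighbor tone (upper neighbor).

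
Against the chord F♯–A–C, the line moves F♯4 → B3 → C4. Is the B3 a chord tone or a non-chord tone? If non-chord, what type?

Non-chord tone — an appoggiatura.

The harmony at that moment is F♯ diminished triad (F♯, A, C); B3 is not a chord tone.
It is approached by leap down from F♯4 and left by step up to C4.
Leap in, step out — an appoggiatura.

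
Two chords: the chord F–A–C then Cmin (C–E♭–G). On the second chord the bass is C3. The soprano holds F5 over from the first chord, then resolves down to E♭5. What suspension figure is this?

4–3 suspension.

At the second chord the bass is C3. The suspended F5 lies a fourth above the bass; after resolving down by step to E♭5, the interval above the bass becomes a third.
Suspension figures are named by those two intervals: 4–3.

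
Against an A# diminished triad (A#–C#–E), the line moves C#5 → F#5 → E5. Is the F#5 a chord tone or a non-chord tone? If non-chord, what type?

The harmony at that moment is A# diminished triad (A#, C#, E); F#5 is not a chord tone.
It is approached by leap up from C#5 and left by step down to E5.
Leap in, step out — an appoggiatura.

Non-chord tone — an appoggiatura.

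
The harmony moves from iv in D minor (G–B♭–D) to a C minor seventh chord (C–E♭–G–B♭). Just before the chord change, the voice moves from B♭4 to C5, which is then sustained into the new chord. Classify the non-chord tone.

C5 is an anticipation.

The harmony at that moment is G minor triad (G, B♭, D); C5 is not a chord tone.
It is approached by step up from B♭4 and then sustained as the same pitch into the next harmony.
Arriving early and becoming a chord tone when the harmony changes — an anticipation.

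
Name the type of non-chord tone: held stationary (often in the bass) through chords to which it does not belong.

Pedal tone.

Approach: none. Departure: none — a single pitch is sustained while the chords change around it, passing through harmonies that do not contain it.
No melodic motion at all; the dissonance is created entirely by the moving harmonies against the stationary note — a pedal tone (pedal point).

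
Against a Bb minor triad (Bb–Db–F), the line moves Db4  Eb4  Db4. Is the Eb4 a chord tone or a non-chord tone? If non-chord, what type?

Non-chord tone — a neighbor tone.

The harmony at that moment is Bb minor triad (Bb, Db, F); Eb4 is not a chord tone.
It is approached by step up from Db4 and left by step down to Db4.
Step away and step back to the same note — a neighbor tone (upper neighbor).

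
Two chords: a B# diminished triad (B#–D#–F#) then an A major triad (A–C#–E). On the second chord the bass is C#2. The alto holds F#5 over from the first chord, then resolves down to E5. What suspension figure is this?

At the second chord the bass is C#2. The suspended F#5 lies a fourth above the bass; after resolving down by step to E5, the interval above the bass becomes a third.
Suspension figures are named by those two intervals: 4–3.

4–3 suspension.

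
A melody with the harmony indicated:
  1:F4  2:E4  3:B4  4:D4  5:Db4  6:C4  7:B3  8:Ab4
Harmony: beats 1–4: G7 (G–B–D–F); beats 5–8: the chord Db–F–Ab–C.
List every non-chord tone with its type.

The harmony at that moment is G dominant seventh chord (G, B, D, F); E4 is not a chord tone.
It is approached by step down from F4 and left by leap up to B4.
Step in, leap out — an escape tone.
The harmony at that moment is Db major seventh chord (Db, F, Ab, C); B3 is not a chord tone.
It is approached by step down from C4 and left by leap up to Ab4.
Step in, leap out — an escape tone.

E4 (beat 2) — escape tone; B3 (beat 7) — escape tone.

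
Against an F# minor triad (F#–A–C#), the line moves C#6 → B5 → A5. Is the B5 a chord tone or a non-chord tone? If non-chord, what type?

The harmony at that moment is F# minor triad (F#, A, C#); B5 is not a chord tone.
It is approached by step down from C#6 and left by step down to A5.
Step in, step out in the same direction — a passing tone.

Non-chord tone — a passing tone.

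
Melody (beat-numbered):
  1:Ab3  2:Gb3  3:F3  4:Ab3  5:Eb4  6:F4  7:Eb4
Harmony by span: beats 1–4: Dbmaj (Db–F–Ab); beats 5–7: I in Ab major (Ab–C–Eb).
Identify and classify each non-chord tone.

Gb3 (beat 2) — passing tone; F4 (beat 6) — neighbor tone.

The harmony at that moment is Db major triad (Db, F, Ab); Gb3 is not a chord tone.
It is approached by step down from Ab3 and left by step down to F3.
Step in, step out in the same direction — a passing tone.
The harmony at that moment is Ab major triad (Ab, C, Eb); F4 is not a chord tone.
It is approached by step up from Eb4 and left by step down to Eb4.
Step away and step back to the same note — a neighbor tone (upper neighbor).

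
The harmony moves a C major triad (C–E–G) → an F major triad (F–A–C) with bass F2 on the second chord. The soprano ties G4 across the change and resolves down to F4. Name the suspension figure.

At the second chord the bass is F2. The suspended G4 lies a ninth above the bass; after resolving down by step to F4, the interval above the bass becomes an octave.
Suspension figures are named by those two intervals: 9–8.

9–8 suspension.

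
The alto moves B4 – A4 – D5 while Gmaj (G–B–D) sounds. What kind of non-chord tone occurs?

A4 is an escape tone.

The harmony at that moment is G major triad (G, B, D); A4 is not a chord tone.
It is approached by step down from B4 and left by leap up to D5.
Step in, leap out — an escape tone.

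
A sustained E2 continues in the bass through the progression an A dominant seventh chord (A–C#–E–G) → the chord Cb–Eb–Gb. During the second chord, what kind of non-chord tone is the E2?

The harmony at that moment is Cb major triad (Cb, Eb, Gb); E2 is not a chord tone.
It is held over (the same pitch as the preceding E2) and then sustained as the same pitch into the next harmony.
Sustained through a change of harmony — a pedal tone.

Pedal tone (pedal point).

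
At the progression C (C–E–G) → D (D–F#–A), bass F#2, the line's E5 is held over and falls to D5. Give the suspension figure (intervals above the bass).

At the second chord the bass is F#2. The suspended E5 lies a seventh above the bass; after resolving down by step to D5, the interval above the bass becomes a sixth.
Suspension figures are named by those two intervals: 7–6.

7–6 suspension.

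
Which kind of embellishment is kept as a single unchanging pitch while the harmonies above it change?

Pedal tone.

Approach: none. Departure: none — a single pitch is sustained while the chords change around it, passing through harmonies that do not contain it.
No melodic motion at all; the dissonance is created entirely by the moving harmonies against the stationary note — a pedal tone (pedal point).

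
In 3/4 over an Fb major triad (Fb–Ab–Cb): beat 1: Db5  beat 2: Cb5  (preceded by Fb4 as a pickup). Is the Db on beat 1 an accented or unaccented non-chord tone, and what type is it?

The harmony at that moment is Fb major triad (Fb, Ab, Cb); Db5 is not a chord tone.
It is approached by leap up from Fb4 and left by step down to Cb5.
Leap in, step out — an appoggiatura.
It falls on the downbeat, so it is accented.

Accented appoggiatura.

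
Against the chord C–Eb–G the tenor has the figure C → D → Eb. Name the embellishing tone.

D is a passing tone.

The harmony at that moment is C minor triad (C, Eb, G); D is not a chord tone.
It is approached by step up from C and left by step up to Eb.
Step in, step out in the same direction — a passing tone.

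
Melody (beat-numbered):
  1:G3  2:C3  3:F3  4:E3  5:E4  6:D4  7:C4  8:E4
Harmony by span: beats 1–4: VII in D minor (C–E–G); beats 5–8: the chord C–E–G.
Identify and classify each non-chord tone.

The harmony at that moment is C major triad (C, E, G); F3 is not a chord tone.
It is approached by leap up from C3 and left by step down to E3.
Leap in, step out — an appoggiatura.
The harmony at that moment is C major triad (C, E, G); D4 is not a chord tone.
It is approached by step down from E4 and left by step down to C4.
Step in, step out in the same direction — a passing tone.

F3 (beat 3) — appoggiatura; D4 (beat 6) — passing tone.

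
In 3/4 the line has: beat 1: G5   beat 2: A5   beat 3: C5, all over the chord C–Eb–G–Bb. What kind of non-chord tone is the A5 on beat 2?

Escape tone.

The harmony at that moment is C minor seventh chord (C, Eb, G, Bb); A5 is not a chord tone.
It is approached by step up from G5 and left by leap down to C5.
Step in, leap out, on a weak beat — an escape tone.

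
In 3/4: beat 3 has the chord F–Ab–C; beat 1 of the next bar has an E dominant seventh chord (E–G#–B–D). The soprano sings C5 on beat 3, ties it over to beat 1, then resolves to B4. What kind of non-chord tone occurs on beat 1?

The harmony at that moment is E dominant seventh chord (E, G#, B, D); C5 is not a chord tone.
It is held over (the same pitch as the preceding C5) and left by step down to B4.
Held over from the previous chord and resolving down by step — a suspension.

Suspension.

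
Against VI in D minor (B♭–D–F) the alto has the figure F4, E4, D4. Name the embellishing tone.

E4 is a passing tone.

The harmony at that moment is B♭ major triad (B♭, D, F); E4 is not a chord tone.
It is approached by step down from F4 and left by step down to D4.
Step in, step out in the same direction — a passing tone.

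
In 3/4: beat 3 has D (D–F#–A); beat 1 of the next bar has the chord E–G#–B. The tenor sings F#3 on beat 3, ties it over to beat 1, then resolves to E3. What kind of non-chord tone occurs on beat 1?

Suspension.

The harmony at that moment is E major triad (E, G#, B); F#3 is not a chord tone.
It is held over (the same pitch as the preceding F#3) and left by step down to E3.
Held over from the previous chord and resolving down by step — a suspension.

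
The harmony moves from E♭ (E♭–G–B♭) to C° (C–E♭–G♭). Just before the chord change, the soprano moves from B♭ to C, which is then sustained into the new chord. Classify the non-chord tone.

The harmony at that moment is E♭ major triad (E♭, G, B♭); C is not a chord tone.
It is approached by step up from B♭ and then sustained as the same pitch into the next harmony.
Arriving early and becoming a chord tone when the harmony changes — an anticipation.

C is an anticipation.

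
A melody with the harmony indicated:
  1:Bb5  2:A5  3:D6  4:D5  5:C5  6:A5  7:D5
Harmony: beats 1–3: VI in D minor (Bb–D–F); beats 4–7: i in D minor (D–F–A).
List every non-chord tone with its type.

The harmony at that moment is Bb major triad (Bb, D, F); A5 is not a chord tone.
It is approached by step down from Bb5 and left by leap up to D6.
Step in, leap out — an escape tone.
The harmony at that moment is D minor triad (D, F, A); C5 is not a chord tone.
It is approached by step down from D5 and left by leap up to A5.
Step in, leap out — an escape tone.

A5 (beat 2) — escape tone; C5 (beat 5) — escape tone.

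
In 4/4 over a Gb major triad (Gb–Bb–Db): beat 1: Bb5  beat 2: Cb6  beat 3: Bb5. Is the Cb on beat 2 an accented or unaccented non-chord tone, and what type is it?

The harmony at that moment is Gb major triad (Gb, Bb, Db); Cb6 is not a chord tone.
It is approached by step up from Bb5 and left by step down to Bb5.
Step away and step back to the same note — a neighbor tone (upper neighbor).
It falls on a weak beat, so it is unaccented.

Unaccented neighbor tone.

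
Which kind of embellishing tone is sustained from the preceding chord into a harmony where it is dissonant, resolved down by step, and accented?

Suspension.

Approach: by preparation — the pitch is first a chord tone, then held (tied or repeated) while the harmony changes under it. Departure: down by step. Metric position: strong.
A prepared dissonance that resolves downward by step — a suspension. (The same figure resolving upward would be a retardation.)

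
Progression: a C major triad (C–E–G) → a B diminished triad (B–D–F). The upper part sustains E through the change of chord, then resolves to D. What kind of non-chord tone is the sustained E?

The harmony at that moment is B diminished triad (B, D, F); E is not a chord tone.
It is held over (the same pitch as the preceding E) and left by step down to D.
Held over from the previous chord and resolving down by step — a suspension.

E is a suspension.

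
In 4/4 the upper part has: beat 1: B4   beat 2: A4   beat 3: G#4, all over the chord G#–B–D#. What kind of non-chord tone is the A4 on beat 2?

Passing tone.

The harmony at that moment is G# minor triad (G#, B, D#); A4 is not a chord tone.
It is approached by step down from B4 and left by step down to G#4.
Step in, step out in the same direction — a passing tone.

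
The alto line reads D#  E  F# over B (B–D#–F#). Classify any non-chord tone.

The harmony at that moment is B major triad (B, D#, F#); E is not a chord tone.
It is approached by step up from D# and left by step up to F#.
Step in, step out in the same direction — a passing tone.

E is a passing tone.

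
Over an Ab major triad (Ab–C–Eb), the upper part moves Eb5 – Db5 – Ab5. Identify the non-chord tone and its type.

Db5 is an escape tone.

The harmony at that moment is Ab major triad (Ab, C, Eb); Db5 is not a chord tone.
It is approached by step down from Eb5 and left by leap up to Ab5.
Step in, leap out — an escape tone.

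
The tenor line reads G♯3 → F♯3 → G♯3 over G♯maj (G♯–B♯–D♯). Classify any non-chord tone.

The harmony at that moment is G♯ major triad (G♯, B♯, D♯); F♯3 is not a chord tone.
It is approached by step down from G♯3 and left by step up to G♯3.
Step away and step back to the same note — a neighbor tone (lower neighbor).

F♯3 is a neighbor tone.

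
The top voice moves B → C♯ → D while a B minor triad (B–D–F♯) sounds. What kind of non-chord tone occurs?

C♯ is a passing tone.

The harmony at that moment is B minor triad (B, D, F♯); C♯ is not a chord tone.
It is approached by step up from B and left by step up to D.
Step in, step out in the same direction — a passing tone.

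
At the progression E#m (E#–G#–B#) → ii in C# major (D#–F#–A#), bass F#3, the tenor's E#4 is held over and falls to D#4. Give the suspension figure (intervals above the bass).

At the second chord the bass is F#3. The suspended E#4 lies a seventh above the bass; after resolving down by step to D#4, the interval above the bass becomes a sixth.
Suspension figures are named by those two intervals: 7–6.

7–6 suspension.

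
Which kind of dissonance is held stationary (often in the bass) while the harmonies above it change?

Pedal tone.

Approach: none. Departure: none — a single pitch is sustained while the chords change around it, passing through harmonies that do not contain it.
No melodic motion at all; the dissonance is created entirely by the moving harmonies against the stationary note — a pedal tone (pedal point).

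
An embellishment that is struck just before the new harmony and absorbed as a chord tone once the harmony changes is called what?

Approach: ahead of the chord change (typically by step), so it is dissonant against the current harmony. Departure: none — the same pitch is restated or held and is a chord tone of the new harmony.
Dissonant first, consonant once the harmony catches up: the note simply arrives early — an anticipation. (The reverse timing, consonant first and dissonant after the change, would be a suspension or retardation.)

Anticipation.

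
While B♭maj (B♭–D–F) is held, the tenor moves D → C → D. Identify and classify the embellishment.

C is a neighbor tone.

The harmony at that moment is B♭ major triad (B♭, D, F); C is not a chord tone.
It is approached by step down from D and left by step up to D.
Step away and step back to the same note — a neighbor tone (lower neighbor).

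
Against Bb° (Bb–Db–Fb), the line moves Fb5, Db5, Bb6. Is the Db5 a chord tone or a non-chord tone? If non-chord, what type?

Bb diminished triad contains Bb, Db, Fb; Db is the third, so it is a chord tone.

Chord tone (the third of Bb diminished triad).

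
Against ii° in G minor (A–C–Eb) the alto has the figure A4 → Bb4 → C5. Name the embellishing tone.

Bb4 is a passing tone.

The harmony at that moment is A diminished triad (A, C, Eb); Bb4 is not a chord tone.
It is approached by step up from A4 and left by step up to C5.
Step in, step out in the same direction — a passing tone.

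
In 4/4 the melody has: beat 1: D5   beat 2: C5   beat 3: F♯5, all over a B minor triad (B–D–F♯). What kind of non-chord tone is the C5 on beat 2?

Escape tone.

The harmony at that moment is B minor triad (B, D, F♯); C5 is not a chord tone.
It is approached by step down from D5 and left by leap up to F♯5.
Step in, leap out, on a weak beat — an escape tone.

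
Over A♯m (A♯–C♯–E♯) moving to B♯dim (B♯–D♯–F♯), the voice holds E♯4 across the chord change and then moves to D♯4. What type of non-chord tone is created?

The harmony at that moment is B♯ diminished triad (B♯, D♯, F♯); E♯4 is not a chord tone.
It is held over (the same pitch as the preceding E♯4) and left by step down to D♯4.
Held over from the previous chord and resolving down by step — a suspension.

E♯4 is a suspension.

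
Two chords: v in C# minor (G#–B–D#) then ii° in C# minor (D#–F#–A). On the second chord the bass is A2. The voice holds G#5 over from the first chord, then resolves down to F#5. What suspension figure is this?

7–6 suspension.

At the second chord the bass is A2. The suspended G#5 lies a seventh above the bass; after resolving down by step to F#5, the interval above the bass becomes a sixth.
Suspension figures are named by those two intervals: 7–6.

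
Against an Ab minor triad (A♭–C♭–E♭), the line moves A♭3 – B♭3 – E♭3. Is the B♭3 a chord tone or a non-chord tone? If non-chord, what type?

Non-chord tone — an escape tone.

The harmony at that moment is A♭ minor triad (A♭, C♭, E♭); B♭3 is not a chord tone.
It is approached by step up from A♭3 and left by leap down to E♭3.
Step in, leap out — an escape tone.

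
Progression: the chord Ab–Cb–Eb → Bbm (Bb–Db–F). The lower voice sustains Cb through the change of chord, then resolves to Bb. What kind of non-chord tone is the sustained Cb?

Cb is a suspension.

The harmony at that moment is Bb minor triad (Bb, Db, F); Cb is not a chord tone.
It is held over (the same pitch as the preceding Cb) and left by step down to Bb.
Held over from the previous chord and resolving down by step — a suspension.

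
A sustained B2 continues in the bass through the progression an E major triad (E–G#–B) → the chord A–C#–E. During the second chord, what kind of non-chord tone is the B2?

The harmony at that moment is A major triad (A, C#, E); B2 is not a chord tone.
It is held over (the same pitch as the preceding B2) and then sustained as the same pitch into the next harmony.
Sustained through a change of harmony — a pedal tone.

Pedal tone (pedal point).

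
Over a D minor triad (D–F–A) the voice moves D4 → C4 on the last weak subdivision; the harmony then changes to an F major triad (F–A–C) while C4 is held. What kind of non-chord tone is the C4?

The harmony at that moment is D minor triad (D, F, A); C4 is not a chord tone.
It is approached by step down from D4 and then sustained as the same pitch into the next harmony.
Arriving early and becoming a chord tone when the harmony changes — an anticipation.

C4 is an anticipation.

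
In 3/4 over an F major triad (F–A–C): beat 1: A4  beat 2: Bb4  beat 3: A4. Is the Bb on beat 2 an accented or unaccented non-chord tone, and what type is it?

The harmony at that moment is F major triad (F, A, C); Bb4 is not a chord tone.
It is approached by step up from A4 and left by step down to A4.
Step away and step back to the same note — a neighbor tone (upper neighbor).
It falls on a weak beat, so it is unaccented.

Unaccented neighbor tone.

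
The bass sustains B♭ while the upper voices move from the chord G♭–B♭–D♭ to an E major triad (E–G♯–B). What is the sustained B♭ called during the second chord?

Pedal tone (pedal point).

The harmony at that moment is E major triad (E, G♯, B); B♭ is not a chord tone.
It is held over (the same pitch as the preceding B♭) and then sustained as the same pitch into the next harmony.
Sustained through a change of harmony — a pedal tone.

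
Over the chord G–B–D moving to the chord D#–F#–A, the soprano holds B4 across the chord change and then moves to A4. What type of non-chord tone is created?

The harmony at that moment is D# diminished triad (D#, F#, A); B4 is not a chord tone.
It is held over (the same pitch as the preceding B4) and left by step down to A4.
Held over from the previous chord and resolving down by step — a suspension.

B4 is a suspension.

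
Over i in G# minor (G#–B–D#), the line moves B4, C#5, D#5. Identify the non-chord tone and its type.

The harmony at that moment is G# minor triad (G#, B, D#); C#5 is not a chord tone.
It is approached by step up from B4 and left by step up to D#5.
Step in, step out in the same direction — a passing tone.

C#5 is a passing tone.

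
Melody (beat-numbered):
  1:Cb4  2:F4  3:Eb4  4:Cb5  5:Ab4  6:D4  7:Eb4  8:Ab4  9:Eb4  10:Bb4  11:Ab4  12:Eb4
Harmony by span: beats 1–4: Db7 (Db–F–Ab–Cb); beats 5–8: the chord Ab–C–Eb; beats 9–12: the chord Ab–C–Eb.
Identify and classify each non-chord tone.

Eb4 (beat 3) — escape tone; D4 (beat 6) — appoggiatura; Bb4 (beat 10) — appoggiatura.

The harmony at that moment is Db dominant seventh chord (Db, F, Ab, Cb); Eb4 is not a chord tone.
It is approached by step down from F4 and left by leap up to Cb5.
Step in, leap out — an escape tone.
The harmony at that moment is Ab major triad (Ab, C, Eb); D4 is not a chord tone.
It is approached by leap down from Ab4 and left by step up to Eb4.
Leap in, step out — an appoggiatura.
The harmony at that moment is Ab major triad (Ab, C, Eb); Bb4 is not a chord tone.
It is approached by leap up from Eb4 and left by step down to Ab4.
Leap in, step out — an appoggiatura.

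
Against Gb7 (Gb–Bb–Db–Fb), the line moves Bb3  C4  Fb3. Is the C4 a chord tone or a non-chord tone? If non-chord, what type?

The harmony at that moment is Gb dominant seventh chord (Gb, Bb, Db, Fb); C4 is not a chord tone.
It is approached by step up from Bb3 and left by leap down to Fb3.
Step in, leap out — an escape tone.

Non-chord tone — an escape tone.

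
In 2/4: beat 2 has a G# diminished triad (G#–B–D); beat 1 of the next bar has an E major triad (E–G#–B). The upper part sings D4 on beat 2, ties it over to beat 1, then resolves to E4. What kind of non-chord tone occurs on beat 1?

Retardation.

The harmony at that moment is E major triad (E, G#, B); D4 is not a chord tone.
It is held over (the same pitch as the preceding D4) and left by step up to E4.
Held over from the previous chord and resolving up by step — a retardation.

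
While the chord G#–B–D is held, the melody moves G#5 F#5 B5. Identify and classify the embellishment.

F#5 is an escape tone.

The harmony at that moment is G# diminished triad (G#, B, D); F#5 is not a chord tone.
It is approached by step down from G#5 and left by leap up to B5.
Step in, leap out — an escape tone.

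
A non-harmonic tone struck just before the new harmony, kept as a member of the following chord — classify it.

Anticipation.

Approach: ahead of the chord change (typically by step), so it is dissonant against the current harmony. Departure: none — the same pitch is restated or held and is a chord tone of the new harmony.
Dissonant first, consonant once the harmony catches up: the note simply arrives early — an anticipation. (The reverse timing, consonant first and dissonant after the change, would be a suspension or retardation.)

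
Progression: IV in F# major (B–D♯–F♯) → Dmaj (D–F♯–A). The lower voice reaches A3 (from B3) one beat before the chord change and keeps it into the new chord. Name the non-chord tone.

The harmony at that moment is B major triad (B, D♯, F♯); A3 is not a chord tone.
It is approached by step down from B3 and then sustained as the same pitch into the next harmony.
Arriving early and becoming a chord tone when the harmony changes — an anticipation.

A3 is an anticipation.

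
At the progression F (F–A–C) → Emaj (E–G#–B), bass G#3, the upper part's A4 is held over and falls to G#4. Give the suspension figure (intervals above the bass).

At the second chord the bass is G#3. The suspended A4 lies a ninth above the bass; after resolving down by step to G#4, the interval above the bass becomes an octave.
Suspension figures are named by those two intervals: 9–8.

9–8 suspension.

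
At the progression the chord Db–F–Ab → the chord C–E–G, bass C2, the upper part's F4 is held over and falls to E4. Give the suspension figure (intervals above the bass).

4–3 suspension.

At the second chord the bass is C2. The suspended F4 lies a fourth above the bass; after resolving down by step to E4, the interval above the bass becomes a third.
Suspension figures are named by those two intervals: 4–3.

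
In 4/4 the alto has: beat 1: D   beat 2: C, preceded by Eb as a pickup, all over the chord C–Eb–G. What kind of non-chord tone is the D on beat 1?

The harmony at that moment is C minor triad (C, Eb, G); D is not a chord tone.
It is approached by step down from Eb and left by step down to C.
Step in, step out in the same direction — a passing tone.

Passing tone.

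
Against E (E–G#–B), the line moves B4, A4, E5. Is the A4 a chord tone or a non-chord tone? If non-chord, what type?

The harmony at that moment is E major triad (E, G#, B); A4 is not a chord tone.
It is approached by step down from B4 and left by leap up to E5.
Step in, leap out — an escape tone.

Non-chord tone — an escape tone.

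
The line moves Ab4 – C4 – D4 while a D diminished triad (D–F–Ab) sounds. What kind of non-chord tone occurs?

C4 is an appoggiatura.

The harmony at that moment is D diminished triad (D, F, Ab); C4 is not a chord tone.
It is approached by leap down from Ab4 and left by step up to D4.
Leap in, step out — an appoggiatura.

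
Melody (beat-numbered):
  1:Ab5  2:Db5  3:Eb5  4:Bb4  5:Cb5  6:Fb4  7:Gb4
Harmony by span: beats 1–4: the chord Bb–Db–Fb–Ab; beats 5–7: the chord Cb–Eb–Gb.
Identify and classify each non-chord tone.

Eb5 (beat 3) — escape tone; Fb4 (beat 6) — appoggiatura.

The harmony at that moment is Bb half-diminished seventh chord (Bb, Db, Fb, Ab); Eb5 is not a chord tone.
It is approached by step up from Db5 and left by leap down to Bb4.
Step in, leap out — an escape tone.
The harmony at that moment is Cb major triad (Cb, Eb, Gb); Fb4 is not a chord tone.
It is approached by leap down from Cb5 and left by step up to Gb4.
Leap in, step out — an appoggiatura.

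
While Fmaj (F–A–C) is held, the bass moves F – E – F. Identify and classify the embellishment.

E is a neighbor tone.

The harmony at that moment is F major triad (F, A, C); E is not a chord tone.
It is approached by step down from F and left by step up to F.
Step away and step back to the same note — a neighbor tone (lower neighbor).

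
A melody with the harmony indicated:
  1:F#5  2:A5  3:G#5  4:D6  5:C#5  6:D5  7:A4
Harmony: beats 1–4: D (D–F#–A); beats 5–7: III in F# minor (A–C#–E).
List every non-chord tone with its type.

The harmony at that moment is D major triad (D, F#, A); G#5 is not a chord tone.
It is approached by step down from A5 and left by leap up to D6.
Step in, leap out — an escape tone.
The harmony at that moment is A major triad (A, C#, E); D5 is not a chord tone.
It is approached by step up from C#5 and left by leap down to A4.
Step in, leap out — an escape tone.

G#5 (beat 3) — escape tone; D5 (beat 6) — escape tone.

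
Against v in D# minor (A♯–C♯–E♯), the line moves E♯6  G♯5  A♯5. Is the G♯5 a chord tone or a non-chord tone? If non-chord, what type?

The harmony at that moment is A♯ minor triad (A♯, C♯, E♯); G♯5 is not a chord tone.
It is approached by leap down from E♯6 and left by step up to A♯5.
Leap in, step out — an appoggiatura.

Non-chord tone — an appoggiatura.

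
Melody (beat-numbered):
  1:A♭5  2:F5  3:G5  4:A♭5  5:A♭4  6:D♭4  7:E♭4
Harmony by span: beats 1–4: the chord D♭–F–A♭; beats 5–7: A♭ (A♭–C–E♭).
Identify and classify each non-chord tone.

G5 (beat 3) — passing tone; D♭4 (beat 6) — appoggiatura.

The harmony at that moment is D♭ major triad (D♭, F, A♭); G5 is not a chord tone.
It is approached by step up from F5 and left by step up to A♭5.
Step in, step out in the same direction — a passing tone.
The harmony at that moment is A♭ major triad (A♭, C, E♭); D♭4 is not a chord tone.
It is approached by leap down from A♭4 and left by step up to E♭4.
Leap in, step out — an appoggiatura.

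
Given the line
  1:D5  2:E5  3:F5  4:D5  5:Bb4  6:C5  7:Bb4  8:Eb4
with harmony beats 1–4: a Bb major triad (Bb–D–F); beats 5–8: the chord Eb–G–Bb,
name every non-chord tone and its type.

The harmony at that moment is Bb major triad (Bb, D, F); E5 is not a chord tone.
It is approached by step up from D5 and left by step up to F5.
Step in, step out in the same direction — a passing tone.
The harmony at that moment is Eb major triad (Eb, G, Bb); C5 is not a chord tone.
It is approached by step up from Bb4 and left by step down to Bb4.
Step away and step back to the same note — a neighbor tone (upper neighbor).

E5 (beat 2) — passing tone; C5 (beat 6) — neighbor tone.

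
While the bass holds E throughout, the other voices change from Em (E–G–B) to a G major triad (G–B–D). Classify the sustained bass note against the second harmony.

Pedal tone (pedal point).

The harmony at that moment is G major triad (G, B, D); E is not a chord tone.
It is held over (the same pitch as the preceding E) and then sustained as the same pitch into the next harmony.
Sustained through a change of harmony — a pedal tone.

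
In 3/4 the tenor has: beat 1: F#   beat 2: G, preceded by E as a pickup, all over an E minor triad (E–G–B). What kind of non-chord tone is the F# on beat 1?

Passing tone.

The harmony at that moment is E minor triad (E, G, B); F# is not a chord tone.
It is approached by step up from E and left by step up to G.
Step in, step out in the same direction — a passing tone.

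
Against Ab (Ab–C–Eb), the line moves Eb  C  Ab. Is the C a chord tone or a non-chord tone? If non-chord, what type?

Chord tone (the third of Ab major triad).

Ab major triad contains Ab, C, Eb; C is the third, so it is a chord tone.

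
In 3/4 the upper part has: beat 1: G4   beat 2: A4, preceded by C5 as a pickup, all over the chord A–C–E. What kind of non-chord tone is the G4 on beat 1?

The harmony at that moment is A minor triad (A, C, E); G4 is not a chord tone.
It is approached by leap down from C5 and left by step up to A4.
Leap in, step out, metrically accented — an appoggiatura.

Appoggiatura.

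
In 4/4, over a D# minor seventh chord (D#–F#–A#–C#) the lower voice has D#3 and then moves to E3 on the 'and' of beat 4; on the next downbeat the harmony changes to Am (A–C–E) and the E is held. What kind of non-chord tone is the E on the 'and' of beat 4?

Anticipation.

The harmony at that moment is D# minor seventh chord (D#, F#, A#, C#); E3 is not a chord tone.
It is approached by step up from D#3 and then sustained as the same pitch into the next harmony.
Arriving early and becoming a chord tone when the harmony changes — an anticipation.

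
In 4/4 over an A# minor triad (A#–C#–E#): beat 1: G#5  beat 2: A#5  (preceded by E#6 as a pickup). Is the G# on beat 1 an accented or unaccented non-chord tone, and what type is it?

Accented appoggiatura.

The harmony at that moment is A# minor triad (A#, C#, E#); G#5 is not a chord tone.
It is approached by leap down from E#6 and left by step up to A#5.
Leap in, step out — an appoggiatura.
It falls on the downbeat, so it is accented.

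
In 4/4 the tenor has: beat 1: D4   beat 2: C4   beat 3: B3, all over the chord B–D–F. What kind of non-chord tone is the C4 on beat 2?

The harmony at that moment is B diminished triad (B, D, F); C4 is not a chord tone.
It is approached by step down from D4 and left by step down to B3.
Step in, step out in the same direction — a passing tone.

Passing tone.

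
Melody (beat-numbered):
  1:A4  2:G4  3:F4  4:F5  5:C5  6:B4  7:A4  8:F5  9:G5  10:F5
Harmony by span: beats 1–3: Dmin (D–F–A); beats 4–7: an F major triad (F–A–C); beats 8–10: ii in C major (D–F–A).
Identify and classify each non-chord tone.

The harmony at that moment is D minor triad (D, F, A); G4 is not a chord tone.
It is approached by step down from A4 and left by step down to F4.
Step in, step out in the same direction — a passing tone.
The harmony at that moment is F major triad (F, A, C); B4 is not a chord tone.
It is approached by step down from C5 and left by step down to A4.
Step in, step out in the same direction — a passing tone.
The harmony at that moment is D minor triad (D, F, A); G5 is not a chord tone.
It is approached by step up from F5 and left by step down to F5.
Step away and step back to the same note — a neighbor tone (upper neighbor).

G4 (beat 2) — passing tone; B4 (beat 6) — passing tone; G5 (beat 9) — neighbor tone.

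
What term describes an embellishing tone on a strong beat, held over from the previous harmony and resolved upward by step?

Retardation.

Approach: by preparation — the pitch is first a chord tone, then held (tied or repeated) while the harmony changes under it. Departure: up by step. Metric position: strong.
A prepared dissonance that resolves upward by step — a retardation. (The same figure resolving downward would be a suspension.)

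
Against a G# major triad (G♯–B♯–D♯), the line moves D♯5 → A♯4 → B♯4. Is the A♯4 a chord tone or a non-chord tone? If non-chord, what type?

The harmony at that moment is G♯ major triad (G♯, B♯, D♯); A♯4 is not a chord tone.
It is approached by leap down from D♯5 and left by step up to B♯4.
Leap in, step out — an appoggiatura.

Non-chord tone — an appoggiatura.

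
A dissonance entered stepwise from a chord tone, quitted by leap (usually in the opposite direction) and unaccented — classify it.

Approach: by step. Departure: by leap. Metric position: weak.
Step in, leap out, from a weak position — an escape tone (échappée). (It is the mirror image of the appoggiatura, which leaps in and steps out on a strong beat.)

Escape tone.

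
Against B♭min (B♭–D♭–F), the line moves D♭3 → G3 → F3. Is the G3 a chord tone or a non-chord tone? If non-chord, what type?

Non-chord tone — an appoggiatura.

The harmony at that moment is B♭ minor triad (B♭, D♭, F); G3 is not a chord tone.
It is approached by leap up from D♭3 and left by step down to F3.
Leap in, step out — an appoggiatura.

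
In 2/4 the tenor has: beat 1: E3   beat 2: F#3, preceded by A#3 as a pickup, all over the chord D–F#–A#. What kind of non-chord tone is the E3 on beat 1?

The harmony at that moment is D augmented triad (D, F#, A#); E3 is not a chord tone.
It is approached by leap down from A#3 and left by step up to F#3.
Leap in, step out, metrically accented — an appoggiatura.

Appoggiatura.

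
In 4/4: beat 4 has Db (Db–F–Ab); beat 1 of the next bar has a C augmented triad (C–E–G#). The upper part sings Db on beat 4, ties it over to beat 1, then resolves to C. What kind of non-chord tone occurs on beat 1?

Suspension.

The harmony at that moment is C augmented triad (C, E, G#); Db is not a chord tone.
It is held over (the same pitch as the preceding Db) and left by step down to C.
Held over from the previous chord and resolving down by step — a suspension.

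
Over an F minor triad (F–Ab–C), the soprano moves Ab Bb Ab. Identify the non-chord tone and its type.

The harmony at that moment is F minor triad (F, Ab, C); Bb is not a chord tone.
It is approached by step up from Ab and left by step down to Ab.
Step away and step back to the same note — a neighbor tone (upper neighbor).

Bb is a neighbor tone.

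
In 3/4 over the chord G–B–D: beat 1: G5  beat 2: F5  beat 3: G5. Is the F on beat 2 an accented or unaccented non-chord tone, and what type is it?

The harmony at that moment is G major triad (G, B, D); F5 is not a chord tone.
It is approached by step down from G5 and left by step up to G5.
Step away and step back to the same note — a neighbor tone (lower neighbor).
It falls on a weak beat, so it is unaccented.

Unaccented neighbor tone.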